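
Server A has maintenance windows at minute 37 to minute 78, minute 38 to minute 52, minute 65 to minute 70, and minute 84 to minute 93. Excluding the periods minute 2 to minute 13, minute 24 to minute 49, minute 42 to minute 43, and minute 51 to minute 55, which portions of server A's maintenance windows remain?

minute 49 to minute 51, minute 55 to minute 78, minute 84 to minute 93

First set merges to minute 37 to minute 78, minute 84 to minute 93.
Second set merges to minute 2 to minute 13, minute 24 to minute 49, minute 51 to minute 55.
minute 37 to minute 78 with B removed leaves minute 49 to minute 51, minute 55 to minute 78.
minute 84 to minute 93 is untouched.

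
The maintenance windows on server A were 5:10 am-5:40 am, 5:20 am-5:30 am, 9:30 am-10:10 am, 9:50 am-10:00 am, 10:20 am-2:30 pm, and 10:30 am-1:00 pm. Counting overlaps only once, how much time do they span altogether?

Merged: 5:10 am–5:40 am, 9:30 am–10:10 am, 10:20 am–2:30 pm.
Lengths: 30 min + 40 min + 4 h 10 min = 5 h 20 min.

5 h 20 min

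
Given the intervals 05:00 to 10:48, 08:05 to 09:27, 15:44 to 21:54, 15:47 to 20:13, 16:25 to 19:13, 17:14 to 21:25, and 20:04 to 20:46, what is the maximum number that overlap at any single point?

Sweep endpoints in order; track running count of active intervals.
Peak of 4 reached at 17:14.

4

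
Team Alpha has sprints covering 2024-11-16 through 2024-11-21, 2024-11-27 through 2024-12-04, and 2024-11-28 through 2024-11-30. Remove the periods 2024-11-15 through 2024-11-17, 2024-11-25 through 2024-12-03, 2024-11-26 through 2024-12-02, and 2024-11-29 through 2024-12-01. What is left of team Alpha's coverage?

2024-11-18 through 2024-11-21, 2024-12-04 through 2024-12-04

First set merges to 2024-11-16 through 2024-11-21, 2024-11-27 through 2024-12-04.
Second set merges to 2024-11-15 through 2024-11-17, 2024-11-25 through 2024-12-03.
2024-11-16 through 2024-11-21 minus B → 2024-11-18 through 2024-11-21.
2024-11-27 through 2024-12-04 minus B → 2024-12-04 through 2024-12-04.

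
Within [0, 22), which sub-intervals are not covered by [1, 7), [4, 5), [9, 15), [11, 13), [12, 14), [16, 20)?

Covered (merged): [1, 7), [9, 15), [16, 20).
Complement within [0, 22): [0, 1), [7, 9), [15, 16), [20, 22).

[0, 1) ∪ [7, 9) ∪ [15, 16) ∪ [20, 22)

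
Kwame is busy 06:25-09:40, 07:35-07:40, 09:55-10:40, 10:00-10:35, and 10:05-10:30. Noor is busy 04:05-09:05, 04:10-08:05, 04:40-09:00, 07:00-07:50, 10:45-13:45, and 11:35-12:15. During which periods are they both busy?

Merge the first list: 06:25-09:40, 09:55-10:40.
Merge the second list: 04:05-09:05, 10:45-13:45.
06:25-09:40 ∩ B → 06:25-09:05.
09:55-10:40 meets no B interval.

06:25-09:05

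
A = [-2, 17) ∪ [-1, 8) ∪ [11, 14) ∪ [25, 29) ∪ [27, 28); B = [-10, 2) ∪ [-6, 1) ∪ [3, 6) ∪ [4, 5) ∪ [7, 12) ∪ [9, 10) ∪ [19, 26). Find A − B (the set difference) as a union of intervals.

[2, 3) ∪ [6, 7) ∪ [12, 17) ∪ [26, 29)

First set merges to [-2, 17), [25, 29).
Second set merges to [-10, 2), [3, 6), [7, 12), [19, 26).
[-2, 17) minus B → [2, 3), [6, 7), [12, 17).
[25, 29) minus B → [26, 29).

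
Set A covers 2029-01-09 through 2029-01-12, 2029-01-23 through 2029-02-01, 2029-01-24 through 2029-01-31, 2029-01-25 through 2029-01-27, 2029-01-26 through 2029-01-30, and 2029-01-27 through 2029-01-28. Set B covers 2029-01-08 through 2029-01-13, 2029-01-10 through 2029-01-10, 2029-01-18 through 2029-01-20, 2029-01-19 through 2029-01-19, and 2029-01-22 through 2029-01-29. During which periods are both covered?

First set merges to 2029-01-09 through 2029-01-12, 2029-01-23 through 2029-02-01.
Second set merges to 2029-01-08 through 2029-01-13, 2029-01-18 through 2029-01-20, 2029-01-22 through 2029-01-29.
2029-01-09 through 2029-01-12 ∩ B → 2029-01-09 through 2029-01-12.
2029-01-23 through 2029-02-01 ∩ B → 2029-01-23 through 2029-01-29.

2029-01-09 through 2029-01-12, 2029-01-23 through 2029-01-29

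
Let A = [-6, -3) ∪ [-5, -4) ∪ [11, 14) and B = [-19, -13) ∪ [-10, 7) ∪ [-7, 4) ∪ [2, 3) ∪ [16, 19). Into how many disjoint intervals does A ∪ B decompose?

4

First set merges to [-6, -3), [11, 14).
Second set merges to [-19, -13), [-10, 7), [16, 19).
A ∪ B = [-19, -13), [-10, 7), [11, 14), [16, 19).
That is 4 disjoint pieces.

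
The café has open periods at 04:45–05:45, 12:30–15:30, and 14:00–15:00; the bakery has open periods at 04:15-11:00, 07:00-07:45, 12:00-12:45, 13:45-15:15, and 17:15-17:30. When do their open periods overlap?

04:45-05:45, 12:30-12:45, 13:45-15:15

First set merges to 04:45-05:45, 12:30-15:30.
Second set merges to 04:15-11:00, 12:00-12:45, 13:45-15:15, 17:15-17:30.
04:45-05:45 meets the second set on 04:45-05:45.
12:30-15:30 meets the second set on 12:30-12:45, 13:45-15:15.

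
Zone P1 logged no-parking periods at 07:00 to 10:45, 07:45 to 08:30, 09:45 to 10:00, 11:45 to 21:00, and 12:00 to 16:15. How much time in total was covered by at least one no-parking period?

Merged: 07:00-10:45, 11:45-21:00.
Lengths: 3 h 45 min + 9 h 15 min = 13 h.

13 h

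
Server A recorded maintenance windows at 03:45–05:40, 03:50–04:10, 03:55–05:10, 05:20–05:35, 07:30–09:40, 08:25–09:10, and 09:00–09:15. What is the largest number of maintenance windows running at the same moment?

3

Walk the sorted start/end points keeping a running depth.
The depth first hits 3 at 03:55.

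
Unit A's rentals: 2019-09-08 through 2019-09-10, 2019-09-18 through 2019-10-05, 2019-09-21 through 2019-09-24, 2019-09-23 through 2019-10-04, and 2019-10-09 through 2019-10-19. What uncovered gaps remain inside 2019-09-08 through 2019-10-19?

2019-09-11 through 2019-09-17, 2019-10-06 through 2019-10-08

Covered (merged): 2019-09-08 through 2019-09-10, 2019-09-18 through 2019-10-05, 2019-10-09 through 2019-10-19.
Gaps within 2019-09-08 through 2019-10-19: 2019-09-11 through 2019-09-17, 2019-10-06 through 2019-10-08.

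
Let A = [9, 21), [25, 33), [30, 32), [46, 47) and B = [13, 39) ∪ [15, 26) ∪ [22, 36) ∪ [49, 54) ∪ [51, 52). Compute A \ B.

A, merged: [9, 21), [25, 33), [46, 47).
B, merged: [13, 39), [49, 54).
[9, 21) minus B → [9, 13).
[25, 33): fully covered by B → removed.
[46, 47): no B overlap → unchanged.

[9, 13) ∪ [46, 47)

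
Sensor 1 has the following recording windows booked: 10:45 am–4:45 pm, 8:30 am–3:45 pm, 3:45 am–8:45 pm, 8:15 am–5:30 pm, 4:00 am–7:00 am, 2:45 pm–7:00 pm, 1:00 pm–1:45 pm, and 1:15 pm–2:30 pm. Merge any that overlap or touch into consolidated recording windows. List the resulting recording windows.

3:45 am-8:45 pm

Sort by start: 3:45 am-8:45 pm, 4:00 am-7:00 am, 8:15 am-5:30 pm, 8:30 am-3:45 pm, 10:45 am-4:45 pm, 1:00 pm-1:45 pm, 1:15 pm-2:30 pm, 2:45 pm-7:00 pm.
4:00 am-7:00 am overlaps/touches 3:45 am-8:45 pm → extend to 3:45 am-8:45 pm.
8:15 am-5:30 pm overlaps/touches 3:45 am-8:45 pm → extend to 3:45 am-8:45 pm.
8:30 am-3:45 pm overlaps/touches 3:45 am-8:45 pm → extend to 3:45 am-8:45 pm.
10:45 am-4:45 pm overlaps/touches 3:45 am-8:45 pm → extend to 3:45 am-8:45 pm.
1:00 pm-1:45 pm overlaps/touches 3:45 am-8:45 pm → extend to 3:45 am-8:45 pm.
1:15 pm-2:30 pm overlaps/touches 3:45 am-8:45 pm → extend to 3:45 am-8:45 pm.
2:45 pm-7:00 pm overlaps/touches 3:45 am-8:45 pm → extend to 3:45 am-8:45 pm.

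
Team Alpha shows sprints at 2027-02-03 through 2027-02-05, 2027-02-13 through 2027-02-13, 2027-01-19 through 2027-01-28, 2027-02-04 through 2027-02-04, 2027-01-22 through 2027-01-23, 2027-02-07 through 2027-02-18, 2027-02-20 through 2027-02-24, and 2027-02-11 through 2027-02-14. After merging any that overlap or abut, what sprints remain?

2027-01-19 through 2027-01-28, 2027-02-03 through 2027-02-05, 2027-02-07 through 2027-02-18, 2027-02-20 through 2027-02-24

Sort by start: 2027-01-19 through 2027-01-28, 2027-01-22 through 2027-01-23, 2027-02-03 through 2027-02-05, 2027-02-04 through 2027-02-04, 2027-02-07 through 2027-02-18, 2027-02-11 through 2027-02-14, 2027-02-13 through 2027-02-13, 2027-02-20 through 2027-02-24.
2027-01-22 through 2027-01-23 overlaps/touches 2027-01-19 through 2027-01-28 → extend to 2027-01-19 through 2027-01-28.
2027-02-03 through 2027-02-05 is disjoint → start new block.
2027-02-04 through 2027-02-04 overlaps/touches 2027-02-03 through 2027-02-05 → extend to 2027-02-03 through 2027-02-05.
2027-02-07 through 2027-02-18 is disjoint → start new block.
2027-02-11 through 2027-02-14 overlaps/touches 2027-02-07 through 2027-02-18 → extend to 2027-02-07 through 2027-02-18.
2027-02-13 through 2027-02-13 overlaps/touches 2027-02-07 through 2027-02-18 → extend to 2027-02-07 through 2027-02-18.
2027-02-20 through 2027-02-24 is disjoint → start new block.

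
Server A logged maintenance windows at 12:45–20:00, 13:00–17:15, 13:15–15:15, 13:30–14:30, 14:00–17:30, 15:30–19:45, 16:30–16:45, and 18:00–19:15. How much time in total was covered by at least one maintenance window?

7 h 15 min

Merged: 12:45-20:00.
Length: 7 h 15 min.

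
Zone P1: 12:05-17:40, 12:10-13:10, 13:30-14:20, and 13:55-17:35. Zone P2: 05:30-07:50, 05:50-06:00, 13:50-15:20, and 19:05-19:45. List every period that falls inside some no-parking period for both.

Merge the first list: 12:05-17:40.
Merge the second list: 05:30-07:50, 13:50-15:20, 19:05-19:45.
12:05-17:40 ∩ B → 13:50-15:20.

13:50-15:20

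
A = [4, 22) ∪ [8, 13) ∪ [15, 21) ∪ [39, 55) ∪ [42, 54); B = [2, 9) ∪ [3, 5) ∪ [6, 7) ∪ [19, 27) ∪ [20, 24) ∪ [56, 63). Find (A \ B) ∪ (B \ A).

[2, 4) ∪ [9, 19) ∪ [22, 27) ∪ [39, 55) ∪ [56, 63)

A, merged: [4, 22), [39, 55).
B, merged: [2, 9), [19, 27), [56, 63).
A but not B: [9, 19), [39, 55).
B but not A: [2, 4), [22, 27), [56, 63).
Combining gives A △ B.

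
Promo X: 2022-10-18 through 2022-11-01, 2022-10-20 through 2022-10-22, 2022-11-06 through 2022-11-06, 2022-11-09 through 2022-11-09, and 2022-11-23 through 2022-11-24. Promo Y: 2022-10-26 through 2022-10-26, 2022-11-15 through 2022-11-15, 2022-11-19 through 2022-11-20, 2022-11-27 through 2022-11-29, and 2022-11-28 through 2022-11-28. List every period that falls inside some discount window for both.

2022-10-26 through 2022-10-26

A, merged: 2022-10-18 through 2022-11-01, 2022-11-06 through 2022-11-06, 2022-11-09 through 2022-11-09, 2022-11-23 through 2022-11-24.
B, merged: 2022-10-26 through 2022-10-26, 2022-11-15 through 2022-11-15, 2022-11-19 through 2022-11-20, 2022-11-27 through 2022-11-29.
2022-10-18 through 2022-11-01 meets the second set on 2022-10-26 through 2022-10-26.
2022-11-06 through 2022-11-06: no overlap with the second set.
2022-11-09 through 2022-11-09: no overlap with the second set.
2022-11-23 through 2022-11-24: no overlap with the second set.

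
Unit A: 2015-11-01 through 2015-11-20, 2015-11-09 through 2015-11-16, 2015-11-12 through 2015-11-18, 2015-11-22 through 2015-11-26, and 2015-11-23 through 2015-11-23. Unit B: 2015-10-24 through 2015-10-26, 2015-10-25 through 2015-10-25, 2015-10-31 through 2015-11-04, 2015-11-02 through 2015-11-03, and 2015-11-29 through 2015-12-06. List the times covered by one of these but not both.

2015-10-24 through 2015-10-26, 2015-10-31 through 2015-10-31, 2015-11-05 through 2015-11-20, 2015-11-22 through 2015-11-26, 2015-11-29 through 2015-12-06

First set merges to 2015-11-01 through 2015-11-20, 2015-11-22 through 2015-11-26.
Second set merges to 2015-10-24 through 2015-10-26, 2015-10-31 through 2015-11-04, 2015-11-29 through 2015-12-06.
A \ B = 2015-11-05 through 2015-11-20, 2015-11-22 through 2015-11-26.
B \ A = 2015-10-24 through 2015-10-26, 2015-10-31 through 2015-10-31, 2015-11-29 through 2015-12-06.
Union of the two gives the symmetric difference.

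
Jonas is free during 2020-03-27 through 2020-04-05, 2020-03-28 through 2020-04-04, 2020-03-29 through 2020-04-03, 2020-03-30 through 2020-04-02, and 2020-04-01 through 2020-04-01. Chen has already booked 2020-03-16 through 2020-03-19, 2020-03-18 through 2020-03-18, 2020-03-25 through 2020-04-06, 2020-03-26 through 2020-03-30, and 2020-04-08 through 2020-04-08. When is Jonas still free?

none

A, merged: 2020-03-27 through 2020-04-05.
B, merged: 2020-03-16 through 2020-03-19, 2020-03-25 through 2020-04-06, 2020-04-08 through 2020-04-08.
2020-03-27 through 2020-04-05 lies entirely inside B → drops out.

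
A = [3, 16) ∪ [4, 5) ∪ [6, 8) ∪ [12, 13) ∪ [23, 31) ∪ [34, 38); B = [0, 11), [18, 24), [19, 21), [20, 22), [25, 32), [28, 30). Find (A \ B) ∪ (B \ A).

[0, 3) ∪ [11, 16) ∪ [18, 23) ∪ [24, 25) ∪ [31, 32) ∪ [34, 38)

First set merges to [3, 16), [23, 31), [34, 38).
Second set merges to [0, 11), [18, 24), [25, 32).
A \ B = [11, 16), [24, 25), [34, 38).
B \ A = [0, 3), [18, 23), [31, 32).
Union of the two gives the symmetric difference.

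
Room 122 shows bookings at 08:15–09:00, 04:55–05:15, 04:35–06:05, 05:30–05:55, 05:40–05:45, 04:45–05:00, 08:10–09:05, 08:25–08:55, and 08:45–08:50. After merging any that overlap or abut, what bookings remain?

Sort by start: 04:35–06:05, 04:45–05:00, 04:55–05:15, 05:30–05:55, 05:40–05:45, 08:10–09:05, 08:15–09:00, 08:25–08:55, 08:45–08:50.
04:45–05:00 overlaps/touches 04:35–06:05 → extend to 04:35–06:05.
04:55–05:15 overlaps/touches 04:35–06:05 → extend to 04:35–06:05.
05:30–05:55 overlaps/touches 04:35–06:05 → extend to 04:35–06:05.
05:40–05:45 overlaps/touches 04:35–06:05 → extend to 04:35–06:05.
08:10–09:05 is disjoint → start new block.
08:15–09:00 overlaps/touches 08:10–09:05 → extend to 08:10–09:05.
08:25–08:55 overlaps/touches 08:10–09:05 → extend to 08:10–09:05.
08:45–08:50 overlaps/touches 08:10–09:05 → extend to 08:10–09:05.

04:35–06:05, 08:10–09:05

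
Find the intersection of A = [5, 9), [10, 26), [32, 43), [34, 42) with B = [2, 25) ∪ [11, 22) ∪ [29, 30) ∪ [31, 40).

Merge the first list: [5, 9), [10, 26), [32, 43).
Merge the second list: [2, 25), [29, 30), [31, 40).
[5, 9) overlaps B on [5, 9).
[10, 26) overlaps B on [10, 25).
[32, 43) overlaps B on [32, 40).

[5, 9) ∪ [10, 25) ∪ [32, 40)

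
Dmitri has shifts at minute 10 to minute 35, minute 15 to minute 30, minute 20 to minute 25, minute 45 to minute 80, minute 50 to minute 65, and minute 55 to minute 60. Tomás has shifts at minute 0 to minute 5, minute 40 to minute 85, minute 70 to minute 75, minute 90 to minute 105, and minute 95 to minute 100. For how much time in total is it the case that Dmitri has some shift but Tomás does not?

25 minutes

Merge the first list: minute 10 to minute 35, minute 45 to minute 80.
Merge the second list: minute 0 to minute 5, minute 40 to minute 85, minute 90 to minute 105.
A \ B = minute 10 to minute 35.
Total: 25 minutes.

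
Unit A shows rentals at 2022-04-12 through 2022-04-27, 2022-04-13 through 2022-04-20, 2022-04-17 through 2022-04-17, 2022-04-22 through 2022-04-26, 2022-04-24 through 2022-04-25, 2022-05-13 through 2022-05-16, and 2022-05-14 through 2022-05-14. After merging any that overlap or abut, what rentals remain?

2022-04-12 through 2022-04-27, 2022-05-13 through 2022-05-16

2022-04-13 through 2022-04-20 overlaps/touches 2022-04-12 through 2022-04-27 → extend to 2022-04-12 through 2022-04-27.
2022-04-17 through 2022-04-17 overlaps/touches 2022-04-12 through 2022-04-27 → extend to 2022-04-12 through 2022-04-27.
2022-04-22 through 2022-04-26 overlaps/touches 2022-04-12 through 2022-04-27 → extend to 2022-04-12 through 2022-04-27.
2022-04-24 through 2022-04-25 overlaps/touches 2022-04-12 through 2022-04-27 → extend to 2022-04-12 through 2022-04-27.
2022-05-13 through 2022-05-16 is disjoint → start new block.
2022-05-14 through 2022-05-14 overlaps/touches 2022-05-13 through 2022-05-16 → extend to 2022-05-13 through 2022-05-16.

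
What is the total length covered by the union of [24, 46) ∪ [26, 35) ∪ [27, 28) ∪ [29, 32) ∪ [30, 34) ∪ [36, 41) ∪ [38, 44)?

Merged: [24, 46).
Length: 22.

22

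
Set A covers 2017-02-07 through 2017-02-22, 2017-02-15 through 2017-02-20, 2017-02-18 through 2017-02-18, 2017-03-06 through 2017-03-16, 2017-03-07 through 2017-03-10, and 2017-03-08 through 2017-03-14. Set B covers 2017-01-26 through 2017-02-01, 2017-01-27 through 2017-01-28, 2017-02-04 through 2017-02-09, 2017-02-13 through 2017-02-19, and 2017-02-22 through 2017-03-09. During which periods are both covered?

2017-02-07 through 2017-02-09, 2017-02-13 through 2017-02-19, 2017-02-22 through 2017-02-22, 2017-03-06 through 2017-03-09

Merge the first list: 2017-02-07 through 2017-02-22, 2017-03-06 through 2017-03-16.
Merge the second list: 2017-01-26 through 2017-02-01, 2017-02-04 through 2017-02-09, 2017-02-13 through 2017-02-19, 2017-02-22 through 2017-03-09.
2017-02-07 through 2017-02-22 meets the second set on 2017-02-07 through 2017-02-09, 2017-02-13 through 2017-02-19, 2017-02-22 through 2017-02-22.
2017-03-06 through 2017-03-16 meets the second set on 2017-03-06 through 2017-03-09.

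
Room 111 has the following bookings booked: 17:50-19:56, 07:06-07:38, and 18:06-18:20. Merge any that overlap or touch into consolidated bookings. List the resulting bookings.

07:06–07:38, 17:50–19:56

Sort by start: 07:06–07:38, 17:50–19:56, 18:06–18:20.
17:50–19:56 is disjoint → start new block.
18:06–18:20 overlaps/touches 17:50–19:56 → extend to 17:50–19:56.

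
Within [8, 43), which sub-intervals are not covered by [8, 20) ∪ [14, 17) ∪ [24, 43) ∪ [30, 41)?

[20, 24)

The merged coverage is [8, 20), [24, 43).
Complement within [8, 43): [20, 24).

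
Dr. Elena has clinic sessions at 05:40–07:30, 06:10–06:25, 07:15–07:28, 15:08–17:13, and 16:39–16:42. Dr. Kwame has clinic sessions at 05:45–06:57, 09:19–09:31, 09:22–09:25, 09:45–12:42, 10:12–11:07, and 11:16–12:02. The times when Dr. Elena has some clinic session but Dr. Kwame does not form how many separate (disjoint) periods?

3

Merge the first list: 05:40-07:30, 15:08-17:13.
Merge the second list: 05:45-06:57, 09:19-09:31, 09:45-12:42.
A \ B = 05:40-05:45, 06:57-07:30, 15:08-17:13.
That is 3 disjoint pieces.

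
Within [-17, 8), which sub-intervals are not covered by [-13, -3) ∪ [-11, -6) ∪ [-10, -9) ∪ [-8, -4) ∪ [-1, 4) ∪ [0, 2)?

[-17, -13) ∪ [-3, -1) ∪ [4, 8)

After merging, the occupied span is [-13, -3), [-1, 4).
Gaps within [-17, 8): [-17, -13), [-3, -1), [4, 8).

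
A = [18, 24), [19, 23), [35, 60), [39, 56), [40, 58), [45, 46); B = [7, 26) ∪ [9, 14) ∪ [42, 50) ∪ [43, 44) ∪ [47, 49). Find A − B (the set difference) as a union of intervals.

A, merged: [18, 24), [35, 60).
B, merged: [7, 26), [42, 50).
[18, 24): fully covered by B → removed.
[35, 60) minus B → [35, 42), [50, 60).

[35, 42) ∪ [50, 60)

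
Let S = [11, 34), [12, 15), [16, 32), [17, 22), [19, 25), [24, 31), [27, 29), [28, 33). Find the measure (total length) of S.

Merged: [11, 34).
Length: 23.

23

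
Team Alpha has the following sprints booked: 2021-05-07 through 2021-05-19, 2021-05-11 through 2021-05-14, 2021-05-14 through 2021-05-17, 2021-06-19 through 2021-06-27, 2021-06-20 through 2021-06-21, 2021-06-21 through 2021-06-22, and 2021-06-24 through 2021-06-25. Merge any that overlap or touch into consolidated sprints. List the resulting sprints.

2021-05-07 through 2021-05-19, 2021-06-19 through 2021-06-27

2021-05-11 through 2021-05-14 overlaps/touches 2021-05-07 through 2021-05-19 → extend to 2021-05-07 through 2021-05-19.
2021-05-14 through 2021-05-17 overlaps/touches 2021-05-07 through 2021-05-19 → extend to 2021-05-07 through 2021-05-19.
2021-06-19 through 2021-06-27 is disjoint → start new block.
2021-06-20 through 2021-06-21 overlaps/touches 2021-06-19 through 2021-06-27 → extend to 2021-06-19 through 2021-06-27.
2021-06-21 through 2021-06-22 overlaps/touches 2021-06-19 through 2021-06-27 → extend to 2021-06-19 through 2021-06-27.
2021-06-24 through 2021-06-25 overlaps/touches 2021-06-19 through 2021-06-27 → extend to 2021-06-19 through 2021-06-27.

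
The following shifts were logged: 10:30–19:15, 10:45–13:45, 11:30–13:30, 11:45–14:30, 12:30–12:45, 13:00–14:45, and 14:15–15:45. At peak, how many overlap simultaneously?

Sweep endpoints in order; track running count of active intervals.
Peak of 5 reached at 12:30.

5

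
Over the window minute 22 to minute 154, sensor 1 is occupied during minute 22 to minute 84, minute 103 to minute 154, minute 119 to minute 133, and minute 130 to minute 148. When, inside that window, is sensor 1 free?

Covered (merged): minute 22 to minute 84, minute 103 to minute 154.
Uncovered inside minute 22 to minute 154: minute 84 to minute 103.

minute 84 to minute 103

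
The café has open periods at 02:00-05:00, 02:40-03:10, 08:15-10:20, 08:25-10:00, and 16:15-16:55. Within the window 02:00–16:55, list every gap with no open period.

After merging, the occupied span is 02:00-05:00, 08:15-10:20, 16:15-16:55.
Uncovered inside 02:00-16:55: 05:00-08:15, 10:20-16:15.

05:00-08:15, 10:20-16:15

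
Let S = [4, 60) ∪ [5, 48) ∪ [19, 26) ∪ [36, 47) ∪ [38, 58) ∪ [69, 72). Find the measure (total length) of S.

59

Merged: [4, 60), [69, 72).
Lengths: 56 + 3 = 59.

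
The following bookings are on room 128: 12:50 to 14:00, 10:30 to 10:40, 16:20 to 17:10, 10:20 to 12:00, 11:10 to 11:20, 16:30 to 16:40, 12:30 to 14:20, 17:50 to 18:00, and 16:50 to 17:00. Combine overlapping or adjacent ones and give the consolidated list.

10:20–12:00, 12:30–14:20, 16:20–17:10, 17:50–18:00

Sort by start: 10:20–12:00, 10:30–10:40, 11:10–11:20, 12:30–14:20, 12:50–14:00, 16:20–17:10, 16:30–16:40, 16:50–17:00, 17:50–18:00.
10:30–10:40 overlaps/touches 10:20–12:00 → extend to 10:20–12:00.
11:10–11:20 overlaps/touches 10:20–12:00 → extend to 10:20–12:00.
12:30–14:20 is disjoint → start new block.
12:50–14:00 overlaps/touches 12:30–14:20 → extend to 12:30–14:20.
16:20–17:10 is disjoint → start new block.
16:30–16:40 overlaps/touches 16:20–17:10 → extend to 16:20–17:10.
16:50–17:00 overlaps/touches 16:20–17:10 → extend to 16:20–17:10.
17:50–18:00 is disjoint → start new block.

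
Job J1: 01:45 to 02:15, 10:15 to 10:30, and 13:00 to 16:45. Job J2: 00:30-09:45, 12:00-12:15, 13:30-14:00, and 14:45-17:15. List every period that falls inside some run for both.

01:45–02:15 overlaps B on 01:45–02:15.
10:15–10:30 falls entirely outside B.
13:00–16:45 overlaps B on 13:30–14:00, 14:45–16:45.

01:45–02:15, 13:30–14:00, 14:45–16:45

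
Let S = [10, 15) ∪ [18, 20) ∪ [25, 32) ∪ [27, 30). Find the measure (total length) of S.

14

Merged: [10, 15), [18, 20), [25, 32).
Lengths: 5 + 2 + 7 = 14.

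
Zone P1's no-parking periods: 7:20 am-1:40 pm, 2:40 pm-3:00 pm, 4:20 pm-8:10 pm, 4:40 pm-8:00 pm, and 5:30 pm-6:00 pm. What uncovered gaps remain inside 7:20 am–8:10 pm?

1:40 pm–2:40 pm, 3:00 pm–4:20 pm

The merged coverage is 7:20 am–1:40 pm, 2:40 pm–3:00 pm, 4:20 pm–8:10 pm.
Uncovered inside 7:20 am–8:10 pm: 1:40 pm–2:40 pm, 3:00 pm–4:20 pm.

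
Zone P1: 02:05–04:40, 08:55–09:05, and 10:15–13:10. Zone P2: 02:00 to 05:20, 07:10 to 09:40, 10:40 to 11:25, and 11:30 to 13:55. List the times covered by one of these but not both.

02:00–02:05, 04:40–05:20, 07:10–08:55, 09:05–09:40, 10:15–10:40, 11:25–11:30, 13:10–13:55

Only in the first: 10:15–10:40, 11:25–11:30.
Only in the second: 02:00–02:05, 04:40–05:20, 07:10–08:55, 09:05–09:40, 13:10–13:55.
Together these are the periods covered by exactly one.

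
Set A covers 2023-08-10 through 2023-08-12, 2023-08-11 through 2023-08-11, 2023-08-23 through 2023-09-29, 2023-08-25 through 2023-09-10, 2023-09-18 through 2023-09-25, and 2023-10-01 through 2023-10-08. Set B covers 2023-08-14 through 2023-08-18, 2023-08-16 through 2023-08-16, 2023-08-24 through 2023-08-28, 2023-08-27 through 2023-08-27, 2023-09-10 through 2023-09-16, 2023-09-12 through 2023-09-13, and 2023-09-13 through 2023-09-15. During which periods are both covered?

2023-08-24 through 2023-08-28, 2023-09-10 through 2023-09-16

A, merged: 2023-08-10 through 2023-08-12, 2023-08-23 through 2023-09-29, 2023-10-01 through 2023-10-08.
B, merged: 2023-08-14 through 2023-08-18, 2023-08-24 through 2023-08-28, 2023-09-10 through 2023-09-16.
2023-08-10 through 2023-08-12: no overlap with the second set.
2023-08-23 through 2023-09-29 meets the second set on 2023-08-24 through 2023-08-28, 2023-09-10 through 2023-09-16.
2023-10-01 through 2023-10-08: no overlap with the second set.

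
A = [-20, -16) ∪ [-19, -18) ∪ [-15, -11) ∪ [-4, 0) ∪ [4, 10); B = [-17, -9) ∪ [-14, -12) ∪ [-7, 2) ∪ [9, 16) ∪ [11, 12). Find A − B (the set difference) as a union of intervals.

[-20, -17) ∪ [4, 9)

First set merges to [-20, -16), [-15, -11), [-4, 0), [4, 10).
Second set merges to [-17, -9), [-7, 2), [9, 16).
[-20, -16) with B removed leaves [-20, -17).
[-15, -11) lies entirely inside B → drops out.
[-4, 0) lies entirely inside B → drops out.
[4, 10) with B removed leaves [4, 9).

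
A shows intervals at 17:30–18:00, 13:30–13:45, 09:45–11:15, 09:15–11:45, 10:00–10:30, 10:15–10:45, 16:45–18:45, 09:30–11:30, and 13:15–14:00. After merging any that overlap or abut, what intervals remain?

Sort by start: 09:15-11:45, 09:30-11:30, 09:45-11:15, 10:00-10:30, 10:15-10:45, 13:15-14:00, 13:30-13:45, 16:45-18:45, 17:30-18:00.
09:30-11:30 overlaps/touches 09:15-11:45 → extend to 09:15-11:45.
09:45-11:15 overlaps/touches 09:15-11:45 → extend to 09:15-11:45.
10:00-10:30 overlaps/touches 09:15-11:45 → extend to 09:15-11:45.
10:15-10:45 overlaps/touches 09:15-11:45 → extend to 09:15-11:45.
13:15-14:00 is disjoint → start new block.
13:30-13:45 overlaps/touches 13:15-14:00 → extend to 13:15-14:00.
16:45-18:45 is disjoint → start new block.
17:30-18:00 overlaps/touches 16:45-18:45 → extend to 16:45-18:45.

09:15-11:45, 13:15-14:00, 16:45-18:45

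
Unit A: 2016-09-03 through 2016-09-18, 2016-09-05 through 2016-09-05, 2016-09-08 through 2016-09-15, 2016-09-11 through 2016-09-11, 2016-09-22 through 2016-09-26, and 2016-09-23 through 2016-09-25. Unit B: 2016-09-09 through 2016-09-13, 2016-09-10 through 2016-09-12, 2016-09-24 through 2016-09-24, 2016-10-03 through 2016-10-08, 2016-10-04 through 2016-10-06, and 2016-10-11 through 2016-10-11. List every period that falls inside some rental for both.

First set merges to 2016-09-03 through 2016-09-18, 2016-09-22 through 2016-09-26.
Second set merges to 2016-09-09 through 2016-09-13, 2016-09-24 through 2016-09-24, 2016-10-03 through 2016-10-08, 2016-10-11 through 2016-10-11.
2016-09-03 through 2016-09-18 ∩ B → 2016-09-09 through 2016-09-13.
2016-09-22 through 2016-09-26 ∩ B → 2016-09-24 through 2016-09-24.

2016-09-09 through 2016-09-13, 2016-09-24 through 2016-09-24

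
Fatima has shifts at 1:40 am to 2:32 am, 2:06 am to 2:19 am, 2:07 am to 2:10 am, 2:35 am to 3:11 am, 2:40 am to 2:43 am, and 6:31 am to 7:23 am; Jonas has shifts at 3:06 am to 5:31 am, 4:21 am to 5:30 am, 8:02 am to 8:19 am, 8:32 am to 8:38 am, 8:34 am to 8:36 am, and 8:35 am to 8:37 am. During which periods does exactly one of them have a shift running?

Merge the first list: 1:40 am–2:32 am, 2:35 am–3:11 am, 6:31 am–7:23 am.
Merge the second list: 3:06 am–5:31 am, 8:02 am–8:19 am, 8:32 am–8:38 am.
A but not B: 1:40 am–2:32 am, 2:35 am–3:06 am, 6:31 am–7:23 am.
B but not A: 3:11 am–5:31 am, 8:02 am–8:19 am, 8:32 am–8:38 am.
Combining gives A △ B.

1:40 am–2:32 am, 2:35 am–3:06 am, 3:11 am–5:31 am, 6:31 am–7:23 am, 8:02 am–8:19 am, 8:32 am–8:38 am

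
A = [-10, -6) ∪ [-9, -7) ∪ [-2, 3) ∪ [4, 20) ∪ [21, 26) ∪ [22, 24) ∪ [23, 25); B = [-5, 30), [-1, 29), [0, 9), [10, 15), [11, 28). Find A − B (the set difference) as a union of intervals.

[-10, -6)

Merge the first list: [-10, -6), [-2, 3), [4, 20), [21, 26).
Merge the second list: [-5, 30).
[-10, -6): no B overlap → unchanged.
[-2, 3): fully covered by B → removed.
[4, 20): fully covered by B → removed.
[21, 26): fully covered by B → removed.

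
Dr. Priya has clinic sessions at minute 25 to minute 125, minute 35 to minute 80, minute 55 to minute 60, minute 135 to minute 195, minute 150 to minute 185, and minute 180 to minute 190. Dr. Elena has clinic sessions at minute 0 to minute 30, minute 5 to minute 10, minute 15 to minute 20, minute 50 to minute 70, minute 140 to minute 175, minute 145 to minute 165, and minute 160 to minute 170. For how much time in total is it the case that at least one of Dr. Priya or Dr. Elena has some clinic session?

A, merged: minute 25 to minute 125, minute 135 to minute 195.
B, merged: minute 0 to minute 30, minute 50 to minute 70, minute 140 to minute 175.
A ∪ B = minute 0 to minute 125, minute 135 to minute 195.
Total: 125 minutes + 60 minutes = 185 minutes.

185 minutes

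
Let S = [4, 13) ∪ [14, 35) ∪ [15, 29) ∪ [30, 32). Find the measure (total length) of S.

Merged: [4, 13), [14, 35).
Lengths: 9 + 21 = 30.

30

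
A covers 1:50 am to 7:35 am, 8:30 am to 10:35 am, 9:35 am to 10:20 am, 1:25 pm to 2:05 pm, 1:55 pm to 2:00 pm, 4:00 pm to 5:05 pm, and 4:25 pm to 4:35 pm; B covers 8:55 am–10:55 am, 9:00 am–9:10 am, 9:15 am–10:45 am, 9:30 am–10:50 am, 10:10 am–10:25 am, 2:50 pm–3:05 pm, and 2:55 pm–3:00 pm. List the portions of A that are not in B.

1:50 am–7:35 am, 8:30 am–8:55 am, 1:25 pm–2:05 pm, 4:00 pm–5:05 pm

A, merged: 1:50 am–7:35 am, 8:30 am–10:35 am, 1:25 pm–2:05 pm, 4:00 pm–5:05 pm.
B, merged: 8:55 am–10:55 am, 2:50 pm–3:05 pm.
1:50 am–7:35 am: nothing removed.
8:30 am–10:35 am \ B = 8:30 am–8:55 am.
1:25 pm–2:05 pm: nothing removed.
4:00 pm–5:05 pm: nothing removed.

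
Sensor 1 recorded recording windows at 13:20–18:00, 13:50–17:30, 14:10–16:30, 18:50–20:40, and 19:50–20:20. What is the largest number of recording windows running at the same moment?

Sweep endpoints in order; track running count of active intervals.
Peak of 3 reached at 14:10.

3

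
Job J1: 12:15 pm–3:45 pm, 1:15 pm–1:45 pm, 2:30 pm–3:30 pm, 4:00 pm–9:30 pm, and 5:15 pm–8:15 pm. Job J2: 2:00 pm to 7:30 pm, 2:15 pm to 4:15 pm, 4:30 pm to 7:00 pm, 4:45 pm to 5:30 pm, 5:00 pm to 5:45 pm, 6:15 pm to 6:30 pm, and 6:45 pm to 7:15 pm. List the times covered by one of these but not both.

12:15 pm-2:00 pm, 3:45 pm-4:00 pm, 7:30 pm-9:30 pm

Merge the first list: 12:15 pm-3:45 pm, 4:00 pm-9:30 pm.
Merge the second list: 2:00 pm-7:30 pm.
Only in the first: 12:15 pm-2:00 pm, 7:30 pm-9:30 pm.
Only in the second: 3:45 pm-4:00 pm.
Together these are the periods covered by exactly one.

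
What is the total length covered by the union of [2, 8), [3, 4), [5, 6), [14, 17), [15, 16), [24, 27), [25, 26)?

12

Merged: [2, 8), [14, 17), [24, 27).
Lengths: 6 + 3 + 3 = 12.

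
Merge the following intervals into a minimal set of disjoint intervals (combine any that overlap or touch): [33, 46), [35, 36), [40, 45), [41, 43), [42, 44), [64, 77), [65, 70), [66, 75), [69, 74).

[33, 46) ∪ [64, 77)

[35, 36) overlaps/touches [33, 46) → extend to [33, 46).
[40, 45) overlaps/touches [33, 46) → extend to [33, 46).
[41, 43) overlaps/touches [33, 46) → extend to [33, 46).
[42, 44) overlaps/touches [33, 46) → extend to [33, 46).
[64, 77) is disjoint → start new block.
[65, 70) overlaps/touches [64, 77) → extend to [64, 77).
[66, 75) overlaps/touches [64, 77) → extend to [64, 77).
[69, 74) overlaps/touches [64, 77) → extend to [64, 77).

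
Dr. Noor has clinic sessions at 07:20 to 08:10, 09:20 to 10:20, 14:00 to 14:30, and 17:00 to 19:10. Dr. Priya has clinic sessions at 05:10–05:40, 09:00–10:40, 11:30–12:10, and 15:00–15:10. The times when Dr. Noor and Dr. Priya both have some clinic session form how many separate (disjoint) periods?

1

A ∩ B = 09:20-10:20.
That is 1 disjoint piece.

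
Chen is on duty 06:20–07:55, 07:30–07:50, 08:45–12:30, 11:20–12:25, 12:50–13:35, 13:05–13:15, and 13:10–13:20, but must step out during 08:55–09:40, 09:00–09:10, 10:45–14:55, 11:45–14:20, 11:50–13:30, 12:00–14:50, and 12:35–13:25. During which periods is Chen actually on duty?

Merge the first list: 06:20–07:55, 08:45–12:30, 12:50–13:35.
Merge the second list: 08:55–09:40, 10:45–14:55.
06:20–07:55: nothing removed.
08:45–12:30 \ B = 08:45–08:55, 09:40–10:45.
12:50–13:35: entirely removed.

06:20–07:55, 08:45–08:55, 09:40–10:45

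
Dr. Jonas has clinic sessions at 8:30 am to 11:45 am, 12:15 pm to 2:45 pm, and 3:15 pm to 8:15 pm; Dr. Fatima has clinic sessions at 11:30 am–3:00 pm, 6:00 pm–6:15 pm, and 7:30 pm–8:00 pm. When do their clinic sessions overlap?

11:30 am–11:45 am, 12:15 pm–2:45 pm, 6:00 pm–6:15 pm, 7:30 pm–8:00 pm

8:30 am–11:45 am meets the second set on 11:30 am–11:45 am.
12:15 pm–2:45 pm meets the second set on 12:15 pm–2:45 pm.
3:15 pm–8:15 pm meets the second set on 6:00 pm–6:15 pm, 7:30 pm–8:00 pm.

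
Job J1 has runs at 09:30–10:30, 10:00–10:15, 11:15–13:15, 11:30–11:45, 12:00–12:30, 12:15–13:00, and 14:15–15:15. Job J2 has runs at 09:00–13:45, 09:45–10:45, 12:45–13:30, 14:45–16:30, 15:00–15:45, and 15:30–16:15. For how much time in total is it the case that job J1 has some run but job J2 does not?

30 min

A, merged: 09:30-10:30, 11:15-13:15, 14:15-15:15.
B, merged: 09:00-13:45, 14:45-16:30.
A \ B = 14:15-14:45.
Total: 30 min.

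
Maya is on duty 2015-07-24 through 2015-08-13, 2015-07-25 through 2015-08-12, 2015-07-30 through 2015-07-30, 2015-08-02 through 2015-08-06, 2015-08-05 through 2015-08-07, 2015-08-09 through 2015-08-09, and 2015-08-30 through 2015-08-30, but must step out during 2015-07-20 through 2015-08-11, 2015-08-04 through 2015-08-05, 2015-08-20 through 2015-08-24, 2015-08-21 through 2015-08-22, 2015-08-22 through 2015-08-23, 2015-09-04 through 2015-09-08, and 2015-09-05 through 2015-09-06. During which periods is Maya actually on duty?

Merge the first list: 2015-07-24 through 2015-08-13, 2015-08-30 through 2015-08-30.
Merge the second list: 2015-07-20 through 2015-08-11, 2015-08-20 through 2015-08-24, 2015-09-04 through 2015-09-08.
2015-07-24 through 2015-08-13 with B removed leaves 2015-08-12 through 2015-08-13.
2015-08-30 through 2015-08-30 is untouched.

2015-08-12 through 2015-08-13, 2015-08-30 through 2015-08-30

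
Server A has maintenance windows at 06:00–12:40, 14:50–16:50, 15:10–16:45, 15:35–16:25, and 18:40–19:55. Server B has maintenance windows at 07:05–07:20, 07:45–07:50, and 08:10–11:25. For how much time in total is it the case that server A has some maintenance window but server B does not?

6 h 20 min

Merge the first list: 06:00-12:40, 14:50-16:50, 18:40-19:55.
A \ B = 06:00-07:05, 07:20-07:45, 07:50-08:10, 11:25-12:40, 14:50-16:50, 18:40-19:55.
Total: 1 h 5 min + 25 min + 20 min + 1 h 15 min + 2 h + 1 h 15 min = 6 h 20 min.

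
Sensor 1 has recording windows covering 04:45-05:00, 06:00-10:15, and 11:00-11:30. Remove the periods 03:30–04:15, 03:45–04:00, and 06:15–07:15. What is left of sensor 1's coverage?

04:45–05:00, 06:00–06:15, 07:15–10:15, 11:00–11:30

Merge the second list: 03:30–04:15, 06:15–07:15.
04:45–05:00: no B overlap → unchanged.
06:00–10:15 minus B → 06:00–06:15, 07:15–10:15.
11:00–11:30: no B overlap → unchanged.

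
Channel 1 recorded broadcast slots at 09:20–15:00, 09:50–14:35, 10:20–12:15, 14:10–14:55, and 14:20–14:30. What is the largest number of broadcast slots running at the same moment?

4

Sweep endpoints in order; track running count of active intervals.
Peak of 4 reached at 14:20.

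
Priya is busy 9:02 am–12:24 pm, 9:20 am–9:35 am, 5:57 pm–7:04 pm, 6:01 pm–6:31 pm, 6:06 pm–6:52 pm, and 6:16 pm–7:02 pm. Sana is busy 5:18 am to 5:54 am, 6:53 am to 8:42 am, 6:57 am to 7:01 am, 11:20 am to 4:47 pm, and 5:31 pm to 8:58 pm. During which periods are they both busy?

11:20 am–12:24 pm, 5:57 pm–7:04 pm

First set merges to 9:02 am–12:24 pm, 5:57 pm–7:04 pm.
Second set merges to 5:18 am–5:54 am, 6:53 am–8:42 am, 11:20 am–4:47 pm, 5:31 pm–8:58 pm.
9:02 am–12:24 pm overlaps B on 11:20 am–12:24 pm.
5:57 pm–7:04 pm overlaps B on 5:57 pm–7:04 pm.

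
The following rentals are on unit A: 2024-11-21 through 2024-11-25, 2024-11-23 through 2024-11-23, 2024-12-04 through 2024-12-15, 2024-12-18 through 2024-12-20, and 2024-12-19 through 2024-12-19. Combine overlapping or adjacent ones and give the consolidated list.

2024-11-21 through 2024-11-25, 2024-12-04 through 2024-12-15, 2024-12-18 through 2024-12-20

2024-11-23 through 2024-11-23 overlaps/touches 2024-11-21 through 2024-11-25 → extend to 2024-11-21 through 2024-11-25.
2024-12-04 through 2024-12-15 is disjoint → start new block.
2024-12-18 through 2024-12-20 is disjoint → start new block.
2024-12-19 through 2024-12-19 overlaps/touches 2024-12-18 through 2024-12-20 → extend to 2024-12-18 through 2024-12-20.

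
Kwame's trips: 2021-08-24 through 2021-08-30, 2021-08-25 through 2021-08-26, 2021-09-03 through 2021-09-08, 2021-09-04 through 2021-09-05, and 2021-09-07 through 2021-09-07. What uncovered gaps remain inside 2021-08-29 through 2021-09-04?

2021-08-31 through 2021-09-02

Covered (merged): 2021-08-24 through 2021-08-30, 2021-09-03 through 2021-09-08.
Complement within 2021-08-29 through 2021-09-04: 2021-08-31 through 2021-09-02.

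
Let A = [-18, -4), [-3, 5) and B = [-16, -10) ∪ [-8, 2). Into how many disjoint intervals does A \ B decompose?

A \ B = [-18, -16), [-10, -8), [2, 5).
That is 3 disjoint pieces.

3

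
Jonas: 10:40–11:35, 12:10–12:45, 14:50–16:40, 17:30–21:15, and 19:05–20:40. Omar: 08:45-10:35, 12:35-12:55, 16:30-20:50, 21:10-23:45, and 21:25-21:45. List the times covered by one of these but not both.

Merge the first list: 10:40–11:35, 12:10–12:45, 14:50–16:40, 17:30–21:15.
Merge the second list: 08:45–10:35, 12:35–12:55, 16:30–20:50, 21:10–23:45.
A \ B = 10:40–11:35, 12:10–12:35, 14:50–16:30, 20:50–21:10.
B \ A = 08:45–10:35, 12:45–12:55, 16:40–17:30, 21:15–23:45.
Union of the two gives the symmetric difference.

08:45–10:35, 10:40–11:35, 12:10–12:35, 12:45–12:55, 14:50–16:30, 16:40–17:30, 20:50–21:10, 21:15–23:45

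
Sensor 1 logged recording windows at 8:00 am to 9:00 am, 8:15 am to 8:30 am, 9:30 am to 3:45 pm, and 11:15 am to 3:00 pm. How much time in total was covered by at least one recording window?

7 h 15 min

Merged: 8:00 am–9:00 am, 9:30 am–3:45 pm.
Lengths: 1 h + 6 h 15 min = 7 h 15 min.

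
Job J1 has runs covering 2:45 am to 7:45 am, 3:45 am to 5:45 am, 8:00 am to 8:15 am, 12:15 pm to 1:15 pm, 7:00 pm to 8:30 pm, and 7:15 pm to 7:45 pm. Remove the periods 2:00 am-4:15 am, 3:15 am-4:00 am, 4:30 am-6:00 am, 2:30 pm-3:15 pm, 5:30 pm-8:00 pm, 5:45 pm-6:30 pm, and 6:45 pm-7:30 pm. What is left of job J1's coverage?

Merge the first list: 2:45 am-7:45 am, 8:00 am-8:15 am, 12:15 pm-1:15 pm, 7:00 pm-8:30 pm.
Merge the second list: 2:00 am-4:15 am, 4:30 am-6:00 am, 2:30 pm-3:15 pm, 5:30 pm-8:00 pm.
2:45 am-7:45 am minus B → 4:15 am-4:30 am, 6:00 am-7:45 am.
8:00 am-8:15 am: no B overlap → unchanged.
12:15 pm-1:15 pm: no B overlap → unchanged.
7:00 pm-8:30 pm minus B → 8:00 pm-8:30 pm.

4:15 am-4:30 am, 6:00 am-7:45 am, 8:00 am-8:15 am, 12:15 pm-1:15 pm, 8:00 pm-8:30 pm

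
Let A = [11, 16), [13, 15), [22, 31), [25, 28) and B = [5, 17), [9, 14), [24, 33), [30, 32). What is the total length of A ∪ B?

First set merges to [11, 16), [22, 31).
Second set merges to [5, 17), [24, 33).
A ∪ B = [5, 17), [22, 33).
Total: 12 + 11 = 23.

23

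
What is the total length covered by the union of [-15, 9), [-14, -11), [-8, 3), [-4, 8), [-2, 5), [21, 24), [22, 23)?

27

Merged: [-15, 9), [21, 24).
Lengths: 24 + 3 = 27.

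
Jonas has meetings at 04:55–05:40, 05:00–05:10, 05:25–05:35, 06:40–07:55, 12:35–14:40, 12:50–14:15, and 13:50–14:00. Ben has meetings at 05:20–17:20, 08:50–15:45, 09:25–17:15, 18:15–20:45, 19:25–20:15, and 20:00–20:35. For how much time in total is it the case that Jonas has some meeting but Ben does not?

25 min

A, merged: 04:55–05:40, 06:40–07:55, 12:35–14:40.
B, merged: 05:20–17:20, 18:15–20:45.
A \ B = 04:55–05:20.
Total: 25 min.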